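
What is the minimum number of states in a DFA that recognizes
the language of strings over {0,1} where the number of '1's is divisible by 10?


States track (count of '1') mod 10.
Need 10 states: one per remainder 0..9; accept = remainder 0.

10


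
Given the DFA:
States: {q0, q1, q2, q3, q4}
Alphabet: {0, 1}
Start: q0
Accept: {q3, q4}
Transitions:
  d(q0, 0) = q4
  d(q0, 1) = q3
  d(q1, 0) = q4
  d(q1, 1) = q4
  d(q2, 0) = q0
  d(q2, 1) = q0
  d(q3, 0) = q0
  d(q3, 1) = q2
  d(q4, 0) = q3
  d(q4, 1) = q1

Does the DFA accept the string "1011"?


Trace: q0 -> q3 -> q0 -> q3 -> q2
Final state: q2
Accept states: {q3, q4}

No, rejected (final state q2 is not an accept state)


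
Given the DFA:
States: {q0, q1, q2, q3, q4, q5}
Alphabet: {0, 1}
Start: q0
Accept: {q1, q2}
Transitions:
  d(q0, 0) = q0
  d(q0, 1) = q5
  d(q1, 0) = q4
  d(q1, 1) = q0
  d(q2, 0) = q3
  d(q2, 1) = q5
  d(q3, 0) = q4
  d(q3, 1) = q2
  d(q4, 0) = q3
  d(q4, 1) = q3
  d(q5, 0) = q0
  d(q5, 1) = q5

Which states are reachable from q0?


BFS from q0:
  layer 0: {q0}
  layer 1: {q5}

{q0, q5}


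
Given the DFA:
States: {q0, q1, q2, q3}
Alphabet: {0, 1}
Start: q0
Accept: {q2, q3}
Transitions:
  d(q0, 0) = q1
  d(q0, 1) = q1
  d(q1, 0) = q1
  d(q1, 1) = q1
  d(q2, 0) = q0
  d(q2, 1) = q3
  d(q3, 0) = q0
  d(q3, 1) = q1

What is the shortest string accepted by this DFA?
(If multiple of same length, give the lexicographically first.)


BFS by string length (lex-first path to each state shown):
  len 0: q0<-""
  len 1: q1<-"0"
  len 2: q1<-"00"
  len 3: q1<-"000"
  len 4: q1<-"0000"
  len 5: q1<-"00000"
  len 6: q1<-"000000"
  len 7: q1<-"0000000"
  len 8: q1<-"00000000"

No string accepted (empty language)


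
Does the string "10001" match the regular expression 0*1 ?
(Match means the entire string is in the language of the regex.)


|string| = 5; first = '1'; last = '1'

No, "10001" does not match 0*1


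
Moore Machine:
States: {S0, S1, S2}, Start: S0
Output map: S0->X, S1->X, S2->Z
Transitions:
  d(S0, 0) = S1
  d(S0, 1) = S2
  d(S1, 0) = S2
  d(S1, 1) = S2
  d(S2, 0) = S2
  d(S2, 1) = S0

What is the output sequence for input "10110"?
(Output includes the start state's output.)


Start: S0 (output X)
  --1--> S2 (output Z)
  --0--> S2 (output Z)
  --1--> S0 (output X)
  --1--> S2 (output Z)
  --0--> S2 (output Z)

"XZZXZZ"


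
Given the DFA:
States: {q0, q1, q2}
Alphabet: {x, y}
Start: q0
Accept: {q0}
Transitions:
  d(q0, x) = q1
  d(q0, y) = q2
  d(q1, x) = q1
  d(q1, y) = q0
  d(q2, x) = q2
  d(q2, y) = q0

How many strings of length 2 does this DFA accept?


Enumerating all length-2 strings:
  "xx" -> q1 [reject]
  "xy" -> q0 [accept]
  "yx" -> q2 [reject]
  "yy" -> q0 [accept]

2 out of 4


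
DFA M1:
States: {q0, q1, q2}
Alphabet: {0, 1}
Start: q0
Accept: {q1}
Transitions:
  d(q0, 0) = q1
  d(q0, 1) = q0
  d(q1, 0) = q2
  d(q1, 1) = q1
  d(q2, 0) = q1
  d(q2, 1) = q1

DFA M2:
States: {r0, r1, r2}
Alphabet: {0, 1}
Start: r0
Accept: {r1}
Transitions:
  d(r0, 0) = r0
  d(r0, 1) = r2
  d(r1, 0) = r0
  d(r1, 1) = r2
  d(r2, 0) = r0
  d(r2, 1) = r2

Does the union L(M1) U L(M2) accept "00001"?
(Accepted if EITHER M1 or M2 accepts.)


M1: final=q1 accepted=True
M2: final=r2 accepted=False

Yes, union accepts


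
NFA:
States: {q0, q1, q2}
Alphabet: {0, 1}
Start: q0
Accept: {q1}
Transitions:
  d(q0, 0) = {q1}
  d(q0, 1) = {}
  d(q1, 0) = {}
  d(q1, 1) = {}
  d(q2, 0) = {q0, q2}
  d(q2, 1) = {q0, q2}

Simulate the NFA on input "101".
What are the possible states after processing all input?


Start: {q0}
  --1--> {}
  --0--> {}
  --1--> {}

{} (empty set, no valid transitions)


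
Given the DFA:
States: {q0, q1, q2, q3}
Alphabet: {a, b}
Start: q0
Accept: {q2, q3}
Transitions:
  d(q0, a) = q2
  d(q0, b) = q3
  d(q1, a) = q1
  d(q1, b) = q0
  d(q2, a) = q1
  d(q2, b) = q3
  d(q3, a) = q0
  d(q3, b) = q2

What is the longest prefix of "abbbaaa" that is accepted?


Run the DFA, marking each prefix where the state is accepting:
  "" -> q0 [reject]
  "a" -> q2 [accept]
  "ab" -> q3 [accept]
  "abb" -> q2 [accept]
  "abbb" -> q3 [accept]
  "abbba" -> q0 [reject]
  "abbbaa" -> q2 [accept]
  "abbbaaa" -> q1 [reject]

"abbbaa"


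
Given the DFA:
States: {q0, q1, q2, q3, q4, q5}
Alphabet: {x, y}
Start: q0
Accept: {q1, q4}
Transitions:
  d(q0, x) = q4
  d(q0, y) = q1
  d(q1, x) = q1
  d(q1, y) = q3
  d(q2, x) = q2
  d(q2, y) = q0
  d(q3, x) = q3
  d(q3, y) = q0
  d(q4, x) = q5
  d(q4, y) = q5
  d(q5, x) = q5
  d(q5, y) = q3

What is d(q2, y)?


Looking up transition d(q2, y)

q0


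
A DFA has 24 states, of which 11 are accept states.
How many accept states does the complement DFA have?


Complement swaps accept and non-accept states.
24 - 11 = 13

13


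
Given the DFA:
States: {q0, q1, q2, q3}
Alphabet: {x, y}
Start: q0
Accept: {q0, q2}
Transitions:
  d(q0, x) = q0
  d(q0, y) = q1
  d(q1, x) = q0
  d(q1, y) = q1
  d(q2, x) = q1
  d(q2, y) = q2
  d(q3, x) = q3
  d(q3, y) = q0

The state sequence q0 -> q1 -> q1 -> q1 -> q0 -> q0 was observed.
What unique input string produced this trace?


Trace back each transition to find the symbol:
  q0 --[y]--> q1
  q1 --[y]--> q1
  q1 --[y]--> q1
  q1 --[x]--> q0
  q0 --[x]--> q0

"yyyxx"


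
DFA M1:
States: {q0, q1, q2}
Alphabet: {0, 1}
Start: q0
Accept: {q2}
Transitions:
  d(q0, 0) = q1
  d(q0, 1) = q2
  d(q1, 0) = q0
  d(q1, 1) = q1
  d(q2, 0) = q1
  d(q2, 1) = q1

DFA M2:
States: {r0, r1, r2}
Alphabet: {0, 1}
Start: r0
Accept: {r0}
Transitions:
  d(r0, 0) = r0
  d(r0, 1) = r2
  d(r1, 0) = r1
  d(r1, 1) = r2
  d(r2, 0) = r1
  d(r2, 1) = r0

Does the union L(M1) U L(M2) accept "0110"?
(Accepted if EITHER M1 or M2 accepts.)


M1: final=q0 accepted=False
M2: final=r0 accepted=True

Yes, union accepts


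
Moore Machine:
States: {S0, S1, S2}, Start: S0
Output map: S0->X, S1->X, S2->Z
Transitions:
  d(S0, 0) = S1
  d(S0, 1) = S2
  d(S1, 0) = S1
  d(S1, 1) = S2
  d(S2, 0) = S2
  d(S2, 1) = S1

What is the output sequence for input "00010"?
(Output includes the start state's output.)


Start: S0 (output X)
  --0--> S1 (output X)
  --0--> S1 (output X)
  --0--> S1 (output X)
  --1--> S2 (output Z)
  --0--> S2 (output Z)

"XXXXZZ"


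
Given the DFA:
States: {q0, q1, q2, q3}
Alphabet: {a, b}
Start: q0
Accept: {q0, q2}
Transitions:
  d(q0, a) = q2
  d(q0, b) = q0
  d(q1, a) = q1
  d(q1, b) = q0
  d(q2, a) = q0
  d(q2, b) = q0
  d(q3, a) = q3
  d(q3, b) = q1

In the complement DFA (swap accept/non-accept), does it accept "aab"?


Trace: q0 -> q2 -> q0 -> q0
Final: q0
Original accept: {q0, q2}
Complement: q0 is in original accept

No, complement rejects (original accepts)


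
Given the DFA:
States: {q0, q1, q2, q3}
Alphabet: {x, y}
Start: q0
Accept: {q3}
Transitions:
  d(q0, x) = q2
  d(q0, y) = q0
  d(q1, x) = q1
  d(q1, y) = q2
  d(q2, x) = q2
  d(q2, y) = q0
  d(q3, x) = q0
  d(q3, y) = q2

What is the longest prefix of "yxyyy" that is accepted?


Run the DFA, marking each prefix where the state is accepting:
  "" -> q0 [reject]
  "y" -> q0 [reject]
  "yx" -> q2 [reject]
  "yxy" -> q0 [reject]
  "yxyy" -> q0 [reject]
  "yxyyy" -> q0 [reject]

No prefix is accepted


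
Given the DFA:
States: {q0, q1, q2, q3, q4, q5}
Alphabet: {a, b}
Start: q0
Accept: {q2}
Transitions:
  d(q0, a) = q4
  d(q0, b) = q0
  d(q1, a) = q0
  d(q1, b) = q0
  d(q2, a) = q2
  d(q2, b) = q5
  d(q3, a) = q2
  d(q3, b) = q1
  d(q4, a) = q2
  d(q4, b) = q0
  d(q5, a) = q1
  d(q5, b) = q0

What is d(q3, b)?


Looking up transition d(q3, b)

q1


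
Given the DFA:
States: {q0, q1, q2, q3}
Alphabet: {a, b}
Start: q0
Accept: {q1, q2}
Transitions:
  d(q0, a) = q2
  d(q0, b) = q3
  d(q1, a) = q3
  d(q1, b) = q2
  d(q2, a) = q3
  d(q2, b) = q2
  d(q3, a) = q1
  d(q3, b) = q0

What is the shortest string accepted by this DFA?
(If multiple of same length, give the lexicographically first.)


BFS by string length (lex-first path to each state shown):
  len 0: q0<-""
  len 1: q2<-"a", q3<-"b"
Found accept state at length 1.

"a"


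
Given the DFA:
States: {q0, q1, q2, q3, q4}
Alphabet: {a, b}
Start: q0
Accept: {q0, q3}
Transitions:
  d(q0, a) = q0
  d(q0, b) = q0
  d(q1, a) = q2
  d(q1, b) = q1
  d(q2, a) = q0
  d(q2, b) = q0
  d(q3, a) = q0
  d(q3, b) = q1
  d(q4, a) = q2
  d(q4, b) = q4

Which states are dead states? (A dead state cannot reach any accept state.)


Forward reachability from each state:
  q0 -> reaches accept state q0 (live)
  q1 -> reaches accept state q0 (live)
  q2 -> reaches accept state q0 (live)
  q3 -> reaches accept state q0 (live)
  q4 -> reaches accept state q0 (live)

None (all states can reach an accept state)


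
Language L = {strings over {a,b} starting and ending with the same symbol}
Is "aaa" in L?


first = 'a', last = 'a'

Yes, "aaa" is in L


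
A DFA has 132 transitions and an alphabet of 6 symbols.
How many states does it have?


Each state has exactly one transition per symbol.
states = transitions / |alphabet| = 132 / 6 = 22

22


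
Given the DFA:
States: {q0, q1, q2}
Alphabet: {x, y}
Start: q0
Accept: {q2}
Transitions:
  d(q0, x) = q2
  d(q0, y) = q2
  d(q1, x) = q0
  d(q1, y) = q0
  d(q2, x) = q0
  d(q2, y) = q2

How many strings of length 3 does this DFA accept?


Enumerating all length-3 strings:
  "xxx" -> q2 [accept]
  "xxy" -> q2 [accept]
  "xyx" -> q0 [reject]
  "xyy" -> q2 [accept]
  "yxx" -> q2 [accept]
  "yxy" -> q2 [accept]
  "yyx" -> q0 [reject]
  "yyy" -> q2 [accept]

6 out of 8


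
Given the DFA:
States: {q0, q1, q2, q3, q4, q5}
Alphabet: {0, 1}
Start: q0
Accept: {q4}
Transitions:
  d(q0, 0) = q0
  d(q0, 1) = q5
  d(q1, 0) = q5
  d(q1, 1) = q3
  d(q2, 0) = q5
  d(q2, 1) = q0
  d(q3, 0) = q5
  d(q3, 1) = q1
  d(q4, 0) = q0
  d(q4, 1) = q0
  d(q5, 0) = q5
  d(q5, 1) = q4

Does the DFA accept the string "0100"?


Trace: q0 -> q0 -> q5 -> q5 -> q5
Final state: q5
Accept states: {q4}

No, rejected (final state q5 is not an accept state)


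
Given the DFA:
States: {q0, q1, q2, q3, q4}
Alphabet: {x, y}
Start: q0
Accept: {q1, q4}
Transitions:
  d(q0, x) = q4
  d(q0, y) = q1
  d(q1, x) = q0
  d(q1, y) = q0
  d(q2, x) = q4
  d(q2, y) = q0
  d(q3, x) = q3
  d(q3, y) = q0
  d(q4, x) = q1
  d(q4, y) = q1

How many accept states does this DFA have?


Accept states listed: {q1, q4}
Counting: q1(1) q4(2)

2


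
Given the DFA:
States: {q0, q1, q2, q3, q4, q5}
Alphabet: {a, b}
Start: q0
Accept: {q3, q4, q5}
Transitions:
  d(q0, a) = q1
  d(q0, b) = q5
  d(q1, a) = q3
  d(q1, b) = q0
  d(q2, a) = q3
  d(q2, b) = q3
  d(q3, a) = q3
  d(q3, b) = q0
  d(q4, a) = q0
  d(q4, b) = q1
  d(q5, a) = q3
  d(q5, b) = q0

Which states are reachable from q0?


BFS from q0:
  layer 0: {q0}
  layer 1: {q1, q5}
  layer 2: {q3}

{q0, q1, q3, q5}


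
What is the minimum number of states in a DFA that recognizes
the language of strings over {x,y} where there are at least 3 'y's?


States: count = 0, 1, ..., 2, and a final '>= 3' state.
Total: 3 + 1 = 4. Accept = '>= 3' state.

4


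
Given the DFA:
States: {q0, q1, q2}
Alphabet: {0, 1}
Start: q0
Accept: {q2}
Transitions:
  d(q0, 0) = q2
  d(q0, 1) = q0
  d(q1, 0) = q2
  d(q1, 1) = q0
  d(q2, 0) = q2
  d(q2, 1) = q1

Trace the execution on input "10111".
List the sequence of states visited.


Input: 10111
d(q0, 1) = q0
d(q0, 0) = q2
d(q2, 1) = q1
d(q1, 1) = q0
d(q0, 1) = q0


q0 -> q0 -> q2 -> q1 -> q0 -> q0


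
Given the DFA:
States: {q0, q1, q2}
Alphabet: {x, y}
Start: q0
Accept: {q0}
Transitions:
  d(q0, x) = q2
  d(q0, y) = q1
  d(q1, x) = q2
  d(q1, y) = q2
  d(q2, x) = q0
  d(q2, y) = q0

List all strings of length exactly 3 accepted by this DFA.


All strings of length 3: 8 total
Accepted: 4

"yxx", "yxy", "yyx", "yyy"


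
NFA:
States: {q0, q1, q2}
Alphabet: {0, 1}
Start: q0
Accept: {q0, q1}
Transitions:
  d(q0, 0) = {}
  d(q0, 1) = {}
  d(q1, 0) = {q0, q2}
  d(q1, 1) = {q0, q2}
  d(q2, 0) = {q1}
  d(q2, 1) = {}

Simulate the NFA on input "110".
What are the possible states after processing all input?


Start: {q0}
  --1--> {}
  --1--> {}
  --0--> {}

{} (empty set, no valid transitions)


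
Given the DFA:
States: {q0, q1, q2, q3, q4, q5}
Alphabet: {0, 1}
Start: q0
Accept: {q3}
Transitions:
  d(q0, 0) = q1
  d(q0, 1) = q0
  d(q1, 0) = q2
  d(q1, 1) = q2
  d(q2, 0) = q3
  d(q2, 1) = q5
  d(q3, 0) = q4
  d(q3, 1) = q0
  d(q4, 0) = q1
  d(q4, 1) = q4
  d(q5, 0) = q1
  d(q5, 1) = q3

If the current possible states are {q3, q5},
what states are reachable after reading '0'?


Apply transition on '0' from each current state:
  d(q3, 0) = q4
  d(q5, 0) = q1

{q1, q4}


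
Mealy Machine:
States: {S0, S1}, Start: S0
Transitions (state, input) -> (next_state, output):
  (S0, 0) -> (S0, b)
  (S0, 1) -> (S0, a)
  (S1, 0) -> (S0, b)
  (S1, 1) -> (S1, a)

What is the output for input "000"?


Step-by-step:
  (S0, 0) -> (S0, b)
  (S0, 0) -> (S0, b)
  (S0, 0) -> (S0, b)

"bbb"


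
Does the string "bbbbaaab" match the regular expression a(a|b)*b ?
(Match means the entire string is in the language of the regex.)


|string| = 8; first = 'b'; last = 'b'

No, "bbbbaaab" does not match a(a|b)*b


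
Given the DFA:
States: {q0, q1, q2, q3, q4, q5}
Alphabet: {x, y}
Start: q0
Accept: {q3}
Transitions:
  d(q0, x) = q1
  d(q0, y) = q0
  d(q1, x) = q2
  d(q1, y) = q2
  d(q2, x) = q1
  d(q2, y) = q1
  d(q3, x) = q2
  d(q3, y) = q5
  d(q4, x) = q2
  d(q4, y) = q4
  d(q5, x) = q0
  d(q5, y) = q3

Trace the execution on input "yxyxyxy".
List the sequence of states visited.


Input: yxyxyxy
d(q0, y) = q0
d(q0, x) = q1
d(q1, y) = q2
d(q2, x) = q1
d(q1, y) = q2
d(q2, x) = q1
d(q1, y) = q2


q0 -> q0 -> q1 -> q2 -> q1 -> q2 -> q1 -> q2


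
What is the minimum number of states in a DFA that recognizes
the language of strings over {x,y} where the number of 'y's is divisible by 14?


States track (count of 'y') mod 14.
Need 14 states: one per remainder 0..13; accept = remainder 0.

14


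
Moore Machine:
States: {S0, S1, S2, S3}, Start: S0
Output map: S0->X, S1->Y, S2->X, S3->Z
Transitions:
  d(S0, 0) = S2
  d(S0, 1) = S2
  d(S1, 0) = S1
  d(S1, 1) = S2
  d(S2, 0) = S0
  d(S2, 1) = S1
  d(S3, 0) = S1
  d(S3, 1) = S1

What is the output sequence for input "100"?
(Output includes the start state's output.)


Start: S0 (output X)
  --1--> S2 (output X)
  --0--> S0 (output X)
  --0--> S2 (output X)

"XXXX"


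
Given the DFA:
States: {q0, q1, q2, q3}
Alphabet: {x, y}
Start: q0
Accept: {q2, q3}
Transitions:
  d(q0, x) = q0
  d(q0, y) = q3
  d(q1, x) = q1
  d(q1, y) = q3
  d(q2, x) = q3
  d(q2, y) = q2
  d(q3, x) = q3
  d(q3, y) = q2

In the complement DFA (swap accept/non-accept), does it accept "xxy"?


Trace: q0 -> q0 -> q0 -> q3
Final: q3
Original accept: {q2, q3}
Complement: q3 is in original accept

No, complement rejects (original accepts)


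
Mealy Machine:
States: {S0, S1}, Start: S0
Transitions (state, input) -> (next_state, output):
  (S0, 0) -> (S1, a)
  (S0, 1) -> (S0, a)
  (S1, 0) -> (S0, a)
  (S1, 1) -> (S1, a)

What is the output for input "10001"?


Step-by-step:
  (S0, 1) -> (S0, a)
  (S0, 0) -> (S1, a)
  (S1, 0) -> (S0, a)
  (S0, 0) -> (S1, a)
  (S1, 1) -> (S1, a)

"aaaaa"


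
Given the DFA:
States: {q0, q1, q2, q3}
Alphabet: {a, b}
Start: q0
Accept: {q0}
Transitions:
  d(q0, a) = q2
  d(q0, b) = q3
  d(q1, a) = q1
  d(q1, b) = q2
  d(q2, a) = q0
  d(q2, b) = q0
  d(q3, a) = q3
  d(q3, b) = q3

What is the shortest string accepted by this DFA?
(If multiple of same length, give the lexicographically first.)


BFS by string length (lex-first path to each state shown):
  len 0: q0<-""
Found accept state at length 0.

"" (empty string)


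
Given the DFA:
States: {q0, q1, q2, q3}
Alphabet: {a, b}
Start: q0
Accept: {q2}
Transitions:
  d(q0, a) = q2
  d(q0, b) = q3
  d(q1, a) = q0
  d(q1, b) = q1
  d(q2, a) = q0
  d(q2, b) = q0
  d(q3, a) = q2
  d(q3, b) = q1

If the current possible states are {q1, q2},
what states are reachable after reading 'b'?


Apply transition on 'b' from each current state:
  d(q1, b) = q1
  d(q2, b) = q0

{q0, q1}


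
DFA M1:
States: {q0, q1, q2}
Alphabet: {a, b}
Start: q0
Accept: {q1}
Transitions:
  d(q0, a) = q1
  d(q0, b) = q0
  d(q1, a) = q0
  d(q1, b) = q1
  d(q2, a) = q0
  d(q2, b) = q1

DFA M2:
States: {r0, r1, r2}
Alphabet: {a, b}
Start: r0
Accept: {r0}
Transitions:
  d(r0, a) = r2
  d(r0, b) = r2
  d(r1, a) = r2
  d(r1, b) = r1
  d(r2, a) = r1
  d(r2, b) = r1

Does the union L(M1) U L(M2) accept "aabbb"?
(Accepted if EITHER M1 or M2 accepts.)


M1: final=q0 accepted=False
M2: final=r1 accepted=False

No, union rejects (neither accepts)


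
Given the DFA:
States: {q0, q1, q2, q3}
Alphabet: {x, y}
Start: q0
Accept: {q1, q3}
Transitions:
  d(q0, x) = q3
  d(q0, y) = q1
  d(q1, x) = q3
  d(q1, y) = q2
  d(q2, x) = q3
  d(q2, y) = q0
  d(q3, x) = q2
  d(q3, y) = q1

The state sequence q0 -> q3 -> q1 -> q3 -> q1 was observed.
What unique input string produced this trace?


Trace back each transition to find the symbol:
  q0 --[x]--> q3
  q3 --[y]--> q1
  q1 --[x]--> q3
  q3 --[y]--> q1

"xyxy"


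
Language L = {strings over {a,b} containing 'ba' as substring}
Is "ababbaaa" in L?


'ba' occurs at index 1

Yes, "ababbaaa" is in L


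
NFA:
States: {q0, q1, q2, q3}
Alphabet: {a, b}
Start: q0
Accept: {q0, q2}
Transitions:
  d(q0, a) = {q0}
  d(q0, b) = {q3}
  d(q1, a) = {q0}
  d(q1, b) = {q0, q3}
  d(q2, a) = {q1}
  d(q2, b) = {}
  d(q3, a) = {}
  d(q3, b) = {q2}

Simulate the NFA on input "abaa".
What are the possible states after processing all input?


Start: {q0}
  --a--> {q0}
  --b--> {q3}
  --a--> {}
  --a--> {}

{} (empty set, no valid transitions)


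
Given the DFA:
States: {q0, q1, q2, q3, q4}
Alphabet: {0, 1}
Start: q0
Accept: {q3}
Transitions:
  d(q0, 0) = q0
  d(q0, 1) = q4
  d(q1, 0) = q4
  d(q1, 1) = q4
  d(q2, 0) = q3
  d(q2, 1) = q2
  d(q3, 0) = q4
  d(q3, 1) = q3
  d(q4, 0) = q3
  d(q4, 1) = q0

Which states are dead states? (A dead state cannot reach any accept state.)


Forward reachability from each state:
  q0 -> reaches accept state q3 (live)
  q1 -> reaches accept state q3 (live)
  q2 -> reaches accept state q3 (live)
  q3 -> reaches accept state q3 (live)
  q4 -> reaches accept state q3 (live)

None (all states can reach an accept state)


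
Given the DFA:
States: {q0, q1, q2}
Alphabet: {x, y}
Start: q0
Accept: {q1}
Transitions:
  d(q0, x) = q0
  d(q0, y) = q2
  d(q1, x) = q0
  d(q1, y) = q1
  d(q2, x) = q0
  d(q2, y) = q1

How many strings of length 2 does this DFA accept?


Enumerating all length-2 strings:
  "xx" -> q0 [reject]
  "xy" -> q2 [reject]
  "yx" -> q0 [reject]
  "yy" -> q1 [accept]

1 out of 4


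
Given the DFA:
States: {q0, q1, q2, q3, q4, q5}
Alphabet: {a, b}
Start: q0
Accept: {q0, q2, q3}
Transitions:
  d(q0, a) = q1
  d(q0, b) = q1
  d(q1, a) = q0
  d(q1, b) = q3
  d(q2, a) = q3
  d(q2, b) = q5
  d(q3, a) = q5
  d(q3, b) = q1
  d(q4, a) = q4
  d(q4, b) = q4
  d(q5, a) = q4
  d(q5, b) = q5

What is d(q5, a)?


Looking up transition d(q5, a)

q4


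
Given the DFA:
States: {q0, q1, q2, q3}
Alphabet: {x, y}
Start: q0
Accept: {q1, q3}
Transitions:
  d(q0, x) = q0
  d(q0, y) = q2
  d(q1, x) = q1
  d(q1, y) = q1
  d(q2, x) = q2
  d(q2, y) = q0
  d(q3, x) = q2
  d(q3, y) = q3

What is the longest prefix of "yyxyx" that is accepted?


Run the DFA, marking each prefix where the state is accepting:
  "" -> q0 [reject]
  "y" -> q2 [reject]
  "yy" -> q0 [reject]
  "yyx" -> q0 [reject]
  "yyxy" -> q2 [reject]
  "yyxyx" -> q2 [reject]

No prefix is accepted


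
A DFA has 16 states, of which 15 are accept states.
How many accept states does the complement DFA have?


Complement swaps accept and non-accept states.
16 - 15 = 1

1


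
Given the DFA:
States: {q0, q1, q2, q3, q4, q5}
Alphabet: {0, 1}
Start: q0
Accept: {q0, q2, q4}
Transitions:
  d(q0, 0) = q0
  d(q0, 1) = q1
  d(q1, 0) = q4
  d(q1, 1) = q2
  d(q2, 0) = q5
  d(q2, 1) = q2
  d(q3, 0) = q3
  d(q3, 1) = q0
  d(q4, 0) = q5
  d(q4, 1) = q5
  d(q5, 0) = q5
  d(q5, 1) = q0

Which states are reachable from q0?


BFS from q0:
  layer 0: {q0}
  layer 1: {q1}
  layer 2: {q2, q4}
  layer 3: {q5}

{q0, q1, q2, q4, q5}


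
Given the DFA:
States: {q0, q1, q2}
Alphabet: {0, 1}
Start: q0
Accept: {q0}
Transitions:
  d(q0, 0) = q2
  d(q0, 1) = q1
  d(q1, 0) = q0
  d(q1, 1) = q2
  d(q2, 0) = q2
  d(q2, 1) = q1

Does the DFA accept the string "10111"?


Trace: q0 -> q1 -> q0 -> q1 -> q2 -> q1
Final state: q1
Accept states: {q0}

No, rejected (final state q1 is not an accept state)


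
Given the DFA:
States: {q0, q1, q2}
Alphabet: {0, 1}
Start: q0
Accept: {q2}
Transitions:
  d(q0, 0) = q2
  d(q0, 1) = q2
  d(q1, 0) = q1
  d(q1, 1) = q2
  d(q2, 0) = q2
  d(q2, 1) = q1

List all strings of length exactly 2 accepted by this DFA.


All strings of length 2: 4 total
Accepted: 2

"00", "10"


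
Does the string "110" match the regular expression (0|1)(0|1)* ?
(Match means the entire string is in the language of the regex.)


|string| = 3; first = '1'; last = '0'

Yes, "110" matches (0|1)(0|1)*


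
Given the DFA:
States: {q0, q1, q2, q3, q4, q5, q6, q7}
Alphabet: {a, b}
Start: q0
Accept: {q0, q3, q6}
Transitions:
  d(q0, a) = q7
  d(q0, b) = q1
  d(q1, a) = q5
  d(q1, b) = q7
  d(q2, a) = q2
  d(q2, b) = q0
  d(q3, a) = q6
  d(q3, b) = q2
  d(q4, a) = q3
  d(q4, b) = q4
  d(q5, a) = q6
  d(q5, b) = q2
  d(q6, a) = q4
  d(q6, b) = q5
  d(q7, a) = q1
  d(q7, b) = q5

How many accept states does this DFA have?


Accept states listed: {q0, q3, q6}
Counting: q0(1) q3(2) q6(3)

3


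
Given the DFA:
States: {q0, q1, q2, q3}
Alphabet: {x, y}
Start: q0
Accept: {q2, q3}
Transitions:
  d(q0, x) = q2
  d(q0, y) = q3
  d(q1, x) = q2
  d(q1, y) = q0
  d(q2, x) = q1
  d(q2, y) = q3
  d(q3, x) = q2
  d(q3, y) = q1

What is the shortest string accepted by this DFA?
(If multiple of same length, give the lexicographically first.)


BFS by string length (lex-first path to each state shown):
  len 0: q0<-""
  len 1: q2<-"x", q3<-"y"
Found accept state at length 1.

"x"


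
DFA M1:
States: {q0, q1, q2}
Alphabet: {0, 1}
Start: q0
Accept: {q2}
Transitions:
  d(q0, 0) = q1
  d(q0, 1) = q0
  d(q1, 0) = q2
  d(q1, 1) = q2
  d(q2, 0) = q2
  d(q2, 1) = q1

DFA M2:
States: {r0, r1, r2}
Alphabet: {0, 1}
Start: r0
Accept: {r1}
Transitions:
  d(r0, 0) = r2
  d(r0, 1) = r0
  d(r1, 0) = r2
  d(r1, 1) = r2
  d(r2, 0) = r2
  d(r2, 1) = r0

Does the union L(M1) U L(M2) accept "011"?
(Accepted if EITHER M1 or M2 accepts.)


M1: final=q1 accepted=False
M2: final=r0 accepted=False

No, union rejects (neither accepts)


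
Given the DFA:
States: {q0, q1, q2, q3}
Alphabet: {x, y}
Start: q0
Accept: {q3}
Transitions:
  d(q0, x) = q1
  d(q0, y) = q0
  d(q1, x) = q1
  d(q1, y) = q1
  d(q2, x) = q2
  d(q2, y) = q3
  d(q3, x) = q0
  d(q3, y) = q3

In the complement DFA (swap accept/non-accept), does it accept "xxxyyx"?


Trace: q0 -> q1 -> q1 -> q1 -> q1 -> q1 -> q1
Final: q1
Original accept: {q3}
Complement: q1 is not in original accept

Yes, complement accepts (original rejects)


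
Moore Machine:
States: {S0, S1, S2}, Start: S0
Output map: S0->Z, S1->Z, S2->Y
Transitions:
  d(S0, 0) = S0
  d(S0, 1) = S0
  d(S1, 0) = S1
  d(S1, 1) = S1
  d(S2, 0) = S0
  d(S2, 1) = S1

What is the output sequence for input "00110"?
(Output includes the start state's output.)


Start: S0 (output Z)
  --0--> S0 (output Z)
  --0--> S0 (output Z)
  --1--> S0 (output Z)
  --1--> S0 (output Z)
  --0--> S0 (output Z)

"ZZZZZZ"


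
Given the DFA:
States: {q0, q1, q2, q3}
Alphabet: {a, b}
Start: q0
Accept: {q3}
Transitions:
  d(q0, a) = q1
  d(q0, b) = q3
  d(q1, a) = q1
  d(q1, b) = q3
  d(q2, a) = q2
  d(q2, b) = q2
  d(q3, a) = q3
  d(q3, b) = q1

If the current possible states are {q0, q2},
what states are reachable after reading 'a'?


Apply transition on 'a' from each current state:
  d(q0, a) = q1
  d(q2, a) = q2

{q1, q2}


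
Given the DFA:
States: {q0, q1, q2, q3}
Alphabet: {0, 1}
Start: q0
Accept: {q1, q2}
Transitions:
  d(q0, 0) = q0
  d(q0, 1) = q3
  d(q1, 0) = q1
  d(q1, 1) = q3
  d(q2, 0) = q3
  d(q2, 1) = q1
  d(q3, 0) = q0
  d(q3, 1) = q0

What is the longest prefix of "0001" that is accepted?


Run the DFA, marking each prefix where the state is accepting:
  "" -> q0 [reject]
  "0" -> q0 [reject]
  "00" -> q0 [reject]
  "000" -> q0 [reject]
  "0001" -> q3 [reject]

No prefix is accepted


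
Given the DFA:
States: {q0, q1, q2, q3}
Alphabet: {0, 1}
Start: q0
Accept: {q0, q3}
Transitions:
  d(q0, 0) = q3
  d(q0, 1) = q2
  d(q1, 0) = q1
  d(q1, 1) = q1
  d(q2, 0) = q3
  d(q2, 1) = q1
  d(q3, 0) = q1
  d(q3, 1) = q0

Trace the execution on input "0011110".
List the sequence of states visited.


Input: 0011110
d(q0, 0) = q3
d(q3, 0) = q1
d(q1, 1) = q1
d(q1, 1) = q1
d(q1, 1) = q1
d(q1, 1) = q1
d(q1, 0) = q1


q0 -> q3 -> q1 -> q1 -> q1 -> q1 -> q1 -> q1


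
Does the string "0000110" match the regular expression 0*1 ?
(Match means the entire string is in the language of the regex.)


|string| = 7; first = '0'; last = '0'

No, "0000110" does not match 0*1


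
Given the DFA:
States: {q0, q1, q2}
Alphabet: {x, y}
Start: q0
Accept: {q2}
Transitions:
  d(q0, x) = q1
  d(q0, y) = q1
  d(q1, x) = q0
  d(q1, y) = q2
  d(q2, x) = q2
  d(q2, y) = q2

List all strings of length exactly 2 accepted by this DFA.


All strings of length 2: 4 total
Accepted: 2

"xy", "yy"


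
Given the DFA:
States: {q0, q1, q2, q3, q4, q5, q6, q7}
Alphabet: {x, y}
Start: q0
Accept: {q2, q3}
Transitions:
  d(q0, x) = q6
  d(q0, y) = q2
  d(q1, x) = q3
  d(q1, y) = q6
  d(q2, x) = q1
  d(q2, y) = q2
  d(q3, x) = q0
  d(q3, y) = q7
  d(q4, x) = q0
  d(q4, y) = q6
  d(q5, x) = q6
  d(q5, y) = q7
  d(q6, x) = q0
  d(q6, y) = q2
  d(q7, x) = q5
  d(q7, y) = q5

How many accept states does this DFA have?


Accept states listed: {q2, q3}
Counting: q2(1) q3(2)

2


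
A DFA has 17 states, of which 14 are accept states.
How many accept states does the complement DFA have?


Complement swaps accept and non-accept states.
17 - 14 = 3

3


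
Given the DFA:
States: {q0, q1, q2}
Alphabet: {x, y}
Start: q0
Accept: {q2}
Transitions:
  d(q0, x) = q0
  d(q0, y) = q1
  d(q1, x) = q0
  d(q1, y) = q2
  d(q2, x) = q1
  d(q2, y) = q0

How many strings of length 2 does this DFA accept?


Enumerating all length-2 strings:
  "xx" -> q0 [reject]
  "xy" -> q1 [reject]
  "yx" -> q0 [reject]
  "yy" -> q2 [accept]

1 out of 4


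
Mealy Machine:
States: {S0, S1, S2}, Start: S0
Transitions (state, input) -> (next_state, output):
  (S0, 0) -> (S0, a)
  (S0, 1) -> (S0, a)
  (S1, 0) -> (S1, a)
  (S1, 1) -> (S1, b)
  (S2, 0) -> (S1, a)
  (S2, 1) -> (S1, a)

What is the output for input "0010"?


Step-by-step:
  (S0, 0) -> (S0, a)
  (S0, 0) -> (S0, a)
  (S0, 1) -> (S0, a)
  (S0, 0) -> (S0, a)

"aaaa"


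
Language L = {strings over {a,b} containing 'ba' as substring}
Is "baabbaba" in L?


'ba' occurs at index 0

Yes, "baabbaba" is in L


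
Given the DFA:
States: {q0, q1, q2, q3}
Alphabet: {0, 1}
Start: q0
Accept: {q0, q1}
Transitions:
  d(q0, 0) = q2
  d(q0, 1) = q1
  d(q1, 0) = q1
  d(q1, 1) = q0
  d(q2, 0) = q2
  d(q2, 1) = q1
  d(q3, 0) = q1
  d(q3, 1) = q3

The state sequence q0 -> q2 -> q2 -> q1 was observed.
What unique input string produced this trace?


Trace back each transition to find the symbol:
  q0 --[0]--> q2
  q2 --[0]--> q2
  q2 --[1]--> q1

"001"


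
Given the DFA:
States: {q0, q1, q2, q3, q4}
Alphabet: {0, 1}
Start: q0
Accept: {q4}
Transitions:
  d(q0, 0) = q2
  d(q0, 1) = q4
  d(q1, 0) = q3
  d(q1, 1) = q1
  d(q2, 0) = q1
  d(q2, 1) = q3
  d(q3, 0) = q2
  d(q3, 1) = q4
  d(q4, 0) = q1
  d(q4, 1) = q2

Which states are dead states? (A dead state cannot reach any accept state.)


Forward reachability from each state:
  q0 -> reaches accept state q4 (live)
  q1 -> reaches accept state q4 (live)
  q2 -> reaches accept state q4 (live)
  q3 -> reaches accept state q4 (live)
  q4 -> reaches accept state q4 (live)

None (all states can reach an accept state)


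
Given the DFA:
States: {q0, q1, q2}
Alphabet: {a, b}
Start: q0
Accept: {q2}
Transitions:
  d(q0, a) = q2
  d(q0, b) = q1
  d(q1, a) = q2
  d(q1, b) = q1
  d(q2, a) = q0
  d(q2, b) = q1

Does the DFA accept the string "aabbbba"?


Trace: q0 -> q2 -> q0 -> q1 -> q1 -> q1 -> q1 -> q2
Final state: q2
Accept states: {q2}

Yes, accepted (final state q2 is an accept state)


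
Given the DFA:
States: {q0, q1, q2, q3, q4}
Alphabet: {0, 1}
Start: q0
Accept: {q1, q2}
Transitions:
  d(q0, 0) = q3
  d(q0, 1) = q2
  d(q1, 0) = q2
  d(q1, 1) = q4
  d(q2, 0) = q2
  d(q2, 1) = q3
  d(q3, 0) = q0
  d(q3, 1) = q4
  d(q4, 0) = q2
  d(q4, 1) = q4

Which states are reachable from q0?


BFS from q0:
  layer 0: {q0}
  layer 1: {q2, q3}
  layer 2: {q4}

{q0, q2, q3, q4}


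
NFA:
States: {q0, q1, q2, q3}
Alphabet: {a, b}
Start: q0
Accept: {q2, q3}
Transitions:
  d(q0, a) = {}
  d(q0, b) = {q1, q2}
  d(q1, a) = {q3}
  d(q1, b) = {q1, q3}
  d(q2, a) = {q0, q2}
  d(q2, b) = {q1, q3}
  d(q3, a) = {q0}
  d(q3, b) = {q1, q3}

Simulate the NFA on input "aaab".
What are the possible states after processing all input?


Start: {q0}
  --a--> {}
  --a--> {}
  --a--> {}
  --b--> {}

{} (empty set, no valid transitions)


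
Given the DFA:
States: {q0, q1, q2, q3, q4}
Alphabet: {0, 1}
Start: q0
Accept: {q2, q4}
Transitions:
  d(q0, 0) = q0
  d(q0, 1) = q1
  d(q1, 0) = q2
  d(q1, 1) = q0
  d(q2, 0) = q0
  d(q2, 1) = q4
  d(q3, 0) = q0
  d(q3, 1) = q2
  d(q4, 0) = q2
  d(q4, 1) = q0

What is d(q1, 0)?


Looking up transition d(q1, 0)

q2


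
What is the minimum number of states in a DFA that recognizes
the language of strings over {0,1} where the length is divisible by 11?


States track (length) mod 11.
Need 11 states: one per remainder 0..10; accept = remainder 0.

11


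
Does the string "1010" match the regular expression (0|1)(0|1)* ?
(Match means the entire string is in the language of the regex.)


|string| = 4; first = '1'; last = '0'

Yes, "1010" matches (0|1)(0|1)*


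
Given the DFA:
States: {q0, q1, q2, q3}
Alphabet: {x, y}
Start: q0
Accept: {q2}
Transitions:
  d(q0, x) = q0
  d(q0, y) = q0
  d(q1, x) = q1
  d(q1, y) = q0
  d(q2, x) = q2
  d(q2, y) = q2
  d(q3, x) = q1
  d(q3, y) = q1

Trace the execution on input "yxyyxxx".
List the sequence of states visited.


Input: yxyyxxx
d(q0, y) = q0
d(q0, x) = q0
d(q0, y) = q0
d(q0, y) = q0
d(q0, x) = q0
d(q0, x) = q0
d(q0, x) = q0


q0 -> q0 -> q0 -> q0 -> q0 -> q0 -> q0 -> q0


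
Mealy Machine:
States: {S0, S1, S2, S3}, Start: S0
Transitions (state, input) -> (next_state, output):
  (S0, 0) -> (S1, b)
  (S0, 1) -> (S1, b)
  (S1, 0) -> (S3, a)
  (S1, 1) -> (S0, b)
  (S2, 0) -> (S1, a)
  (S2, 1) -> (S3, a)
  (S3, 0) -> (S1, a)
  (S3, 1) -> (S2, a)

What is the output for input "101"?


Step-by-step:
  (S0, 1) -> (S1, b)
  (S1, 0) -> (S3, a)
  (S3, 1) -> (S2, a)

"baa"


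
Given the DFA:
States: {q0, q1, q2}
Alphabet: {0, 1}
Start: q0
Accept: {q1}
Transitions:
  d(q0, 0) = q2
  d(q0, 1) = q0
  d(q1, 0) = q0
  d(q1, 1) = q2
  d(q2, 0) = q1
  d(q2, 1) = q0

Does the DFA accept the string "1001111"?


Trace: q0 -> q0 -> q2 -> q1 -> q2 -> q0 -> q0 -> q0
Final state: q0
Accept states: {q1}

No, rejected (final state q0 is not an accept state)


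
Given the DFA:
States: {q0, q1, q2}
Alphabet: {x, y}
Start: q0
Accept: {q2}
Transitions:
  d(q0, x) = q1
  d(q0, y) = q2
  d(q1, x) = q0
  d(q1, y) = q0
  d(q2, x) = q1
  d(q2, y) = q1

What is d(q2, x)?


Looking up transition d(q2, x)

q1


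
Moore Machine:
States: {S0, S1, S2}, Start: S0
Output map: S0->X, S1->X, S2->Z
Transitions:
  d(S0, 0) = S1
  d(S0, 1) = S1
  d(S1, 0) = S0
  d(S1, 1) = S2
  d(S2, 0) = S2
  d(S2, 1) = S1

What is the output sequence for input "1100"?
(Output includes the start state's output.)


Start: S0 (output X)
  --1--> S1 (output X)
  --1--> S2 (output Z)
  --0--> S2 (output Z)
  --0--> S2 (output Z)

"XXZZZ"


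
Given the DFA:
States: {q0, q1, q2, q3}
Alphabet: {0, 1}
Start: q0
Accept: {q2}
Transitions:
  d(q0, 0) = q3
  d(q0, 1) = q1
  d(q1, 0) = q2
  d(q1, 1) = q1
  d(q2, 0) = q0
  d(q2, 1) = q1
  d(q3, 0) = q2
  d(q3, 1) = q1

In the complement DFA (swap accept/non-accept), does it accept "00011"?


Trace: q0 -> q3 -> q2 -> q0 -> q1 -> q1
Final: q1
Original accept: {q2}
Complement: q1 is not in original accept

Yes, complement accepts (original rejects)


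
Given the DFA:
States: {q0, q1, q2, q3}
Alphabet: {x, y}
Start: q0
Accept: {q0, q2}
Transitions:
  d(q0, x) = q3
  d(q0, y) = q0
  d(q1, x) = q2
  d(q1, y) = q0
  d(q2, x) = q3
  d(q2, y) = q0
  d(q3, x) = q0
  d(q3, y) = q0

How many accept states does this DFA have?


Accept states listed: {q0, q2}
Counting: q0(1) q2(2)

2


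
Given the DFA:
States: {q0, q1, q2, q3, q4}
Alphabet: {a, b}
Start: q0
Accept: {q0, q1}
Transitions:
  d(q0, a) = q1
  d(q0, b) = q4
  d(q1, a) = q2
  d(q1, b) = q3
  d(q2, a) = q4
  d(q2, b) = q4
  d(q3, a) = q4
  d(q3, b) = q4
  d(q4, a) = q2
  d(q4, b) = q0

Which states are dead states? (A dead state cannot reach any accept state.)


Forward reachability from each state:
  q0 -> reaches accept state q0 (live)
  q1 -> reaches accept state q0 (live)
  q2 -> reaches accept state q0 (live)
  q3 -> reaches accept state q0 (live)
  q4 -> reaches accept state q0 (live)

None (all states can reach an accept state)


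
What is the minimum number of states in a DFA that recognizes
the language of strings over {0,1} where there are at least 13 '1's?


States: count = 0, 1, ..., 12, and a final '>= 13' state.
Total: 13 + 1 = 14. Accept = '>= 13' state.

14


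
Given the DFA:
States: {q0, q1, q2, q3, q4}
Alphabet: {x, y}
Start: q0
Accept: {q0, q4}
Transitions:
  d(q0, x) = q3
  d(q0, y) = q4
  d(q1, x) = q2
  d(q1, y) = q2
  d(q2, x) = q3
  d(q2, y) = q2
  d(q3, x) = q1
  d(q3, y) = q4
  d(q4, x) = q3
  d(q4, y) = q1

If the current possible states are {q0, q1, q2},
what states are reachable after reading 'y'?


Apply transition on 'y' from each current state:
  d(q0, y) = q4
  d(q1, y) = q2
  d(q2, y) = q2

{q2, q4}


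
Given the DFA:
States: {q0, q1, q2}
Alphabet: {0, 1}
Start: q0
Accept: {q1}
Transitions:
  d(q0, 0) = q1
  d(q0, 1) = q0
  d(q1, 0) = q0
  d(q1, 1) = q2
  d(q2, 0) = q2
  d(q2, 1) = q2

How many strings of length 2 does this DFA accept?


Enumerating all length-2 strings:
  "00" -> q0 [reject]
  "01" -> q2 [reject]
  "10" -> q1 [accept]
  "11" -> q0 [reject]

1 out of 4


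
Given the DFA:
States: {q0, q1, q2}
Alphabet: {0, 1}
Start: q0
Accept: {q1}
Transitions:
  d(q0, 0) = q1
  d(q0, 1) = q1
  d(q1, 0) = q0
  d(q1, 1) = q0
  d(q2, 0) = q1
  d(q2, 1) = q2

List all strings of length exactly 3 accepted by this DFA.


All strings of length 3: 8 total
Accepted: 8

"000", "001", "010", "011", "100", "101", "110", "111"


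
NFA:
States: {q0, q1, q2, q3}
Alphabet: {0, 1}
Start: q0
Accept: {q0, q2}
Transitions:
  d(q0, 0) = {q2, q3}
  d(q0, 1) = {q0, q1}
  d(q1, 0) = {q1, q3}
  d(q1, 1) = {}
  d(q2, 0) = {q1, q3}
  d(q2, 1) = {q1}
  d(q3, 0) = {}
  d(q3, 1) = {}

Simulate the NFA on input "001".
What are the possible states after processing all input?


Start: {q0}
  --0--> {q2, q3}
  --0--> {q1, q3}
  --1--> {}

{} (empty set, no valid transitions)


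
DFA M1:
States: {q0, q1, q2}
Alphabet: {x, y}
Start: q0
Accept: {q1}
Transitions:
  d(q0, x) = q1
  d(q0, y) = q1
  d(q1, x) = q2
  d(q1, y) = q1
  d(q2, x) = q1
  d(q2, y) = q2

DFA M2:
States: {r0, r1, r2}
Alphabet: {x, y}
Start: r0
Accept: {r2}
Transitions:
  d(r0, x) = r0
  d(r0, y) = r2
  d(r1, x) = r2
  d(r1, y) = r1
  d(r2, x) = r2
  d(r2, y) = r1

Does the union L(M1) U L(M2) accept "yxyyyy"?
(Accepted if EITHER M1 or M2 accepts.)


M1: final=q2 accepted=False
M2: final=r1 accepted=False

No, union rejects (neither accepts)


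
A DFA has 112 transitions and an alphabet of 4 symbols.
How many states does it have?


Each state has exactly one transition per symbol.
states = transitions / |alphabet| = 112 / 4 = 28

28


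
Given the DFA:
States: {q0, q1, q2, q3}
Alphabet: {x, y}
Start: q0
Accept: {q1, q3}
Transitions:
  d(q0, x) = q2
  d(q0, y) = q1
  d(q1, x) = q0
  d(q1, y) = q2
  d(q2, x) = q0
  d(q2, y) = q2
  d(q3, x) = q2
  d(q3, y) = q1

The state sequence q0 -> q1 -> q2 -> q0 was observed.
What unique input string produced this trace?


Trace back each transition to find the symbol:
  q0 --[y]--> q1
  q1 --[y]--> q2
  q2 --[x]--> q0

"yyx"


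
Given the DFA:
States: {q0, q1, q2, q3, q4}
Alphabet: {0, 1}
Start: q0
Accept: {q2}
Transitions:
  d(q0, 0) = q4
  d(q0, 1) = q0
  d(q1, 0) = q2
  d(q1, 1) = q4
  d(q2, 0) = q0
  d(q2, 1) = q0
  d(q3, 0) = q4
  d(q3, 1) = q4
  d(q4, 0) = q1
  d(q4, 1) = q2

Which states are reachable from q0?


BFS from q0:
  layer 0: {q0}
  layer 1: {q4}
  layer 2: {q1, q2}

{q0, q1, q2, q4}


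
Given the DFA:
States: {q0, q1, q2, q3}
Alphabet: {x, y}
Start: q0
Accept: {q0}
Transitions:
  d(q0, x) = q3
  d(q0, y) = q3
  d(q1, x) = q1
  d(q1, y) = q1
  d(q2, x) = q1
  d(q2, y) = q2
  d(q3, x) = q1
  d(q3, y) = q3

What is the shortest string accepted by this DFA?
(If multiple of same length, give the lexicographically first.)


BFS by string length (lex-first path to each state shown):
  len 0: q0<-""
Found accept state at length 0.

"" (empty string)


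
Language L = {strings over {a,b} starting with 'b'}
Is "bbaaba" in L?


first symbol = 'b'

Yes, "bbaaba" is in L


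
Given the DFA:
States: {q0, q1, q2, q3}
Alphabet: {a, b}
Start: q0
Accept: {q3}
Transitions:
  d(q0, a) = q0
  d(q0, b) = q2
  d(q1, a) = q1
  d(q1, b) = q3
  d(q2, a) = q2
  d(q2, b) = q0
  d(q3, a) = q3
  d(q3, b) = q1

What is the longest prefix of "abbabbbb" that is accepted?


Run the DFA, marking each prefix where the state is accepting:
  "" -> q0 [reject]
  "a" -> q0 [reject]
  "ab" -> q2 [reject]
  "abb" -> q0 [reject]
  "abba" -> q0 [reject]
  "abbab" -> q2 [reject]
  "abbabb" -> q0 [reject]
  "abbabbb" -> q2 [reject]
  "abbabbbb" -> q0 [reject]

No prefix is accepted


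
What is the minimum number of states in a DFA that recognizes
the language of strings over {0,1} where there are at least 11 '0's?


States: count = 0, 1, ..., 10, and a final '>= 11' state.
Total: 11 + 1 = 12. Accept = '>= 11' state.

12


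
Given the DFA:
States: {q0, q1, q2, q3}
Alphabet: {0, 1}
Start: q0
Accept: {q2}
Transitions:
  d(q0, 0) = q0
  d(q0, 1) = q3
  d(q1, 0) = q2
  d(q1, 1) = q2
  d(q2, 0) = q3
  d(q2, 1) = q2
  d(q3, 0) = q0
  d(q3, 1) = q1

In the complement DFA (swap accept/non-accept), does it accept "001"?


Trace: q0 -> q0 -> q0 -> q3
Final: q3
Original accept: {q2}
Complement: q3 is not in original accept

Yes, complement accepts (original rejects)


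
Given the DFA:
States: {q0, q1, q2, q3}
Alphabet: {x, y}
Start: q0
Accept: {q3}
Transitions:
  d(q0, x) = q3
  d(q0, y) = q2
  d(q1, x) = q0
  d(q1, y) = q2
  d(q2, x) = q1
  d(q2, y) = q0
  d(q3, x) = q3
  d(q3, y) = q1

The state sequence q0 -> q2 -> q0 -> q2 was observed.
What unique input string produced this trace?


Trace back each transition to find the symbol:
  q0 --[y]--> q2
  q2 --[y]--> q0
  q0 --[y]--> q2

"yyy"


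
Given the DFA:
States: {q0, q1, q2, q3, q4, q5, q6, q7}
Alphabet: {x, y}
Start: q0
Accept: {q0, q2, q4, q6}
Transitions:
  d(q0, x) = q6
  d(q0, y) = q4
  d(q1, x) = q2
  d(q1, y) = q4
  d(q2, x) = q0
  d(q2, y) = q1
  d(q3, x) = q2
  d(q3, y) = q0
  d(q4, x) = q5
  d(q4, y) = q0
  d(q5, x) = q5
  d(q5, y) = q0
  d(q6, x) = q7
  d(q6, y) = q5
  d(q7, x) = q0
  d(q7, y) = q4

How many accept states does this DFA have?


Accept states listed: {q0, q2, q4, q6}
Counting: q0(1) q2(2) q4(3) q6(4)

4


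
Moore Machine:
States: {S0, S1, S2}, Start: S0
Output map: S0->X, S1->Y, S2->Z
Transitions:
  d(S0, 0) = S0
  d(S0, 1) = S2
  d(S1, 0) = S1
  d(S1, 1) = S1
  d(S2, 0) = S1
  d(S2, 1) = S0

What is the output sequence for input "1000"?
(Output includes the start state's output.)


Start: S0 (output X)
  --1--> S2 (output Z)
  --0--> S1 (output Y)
  --0--> S1 (output Y)
  --0--> S1 (output Y)

"XZYYY"


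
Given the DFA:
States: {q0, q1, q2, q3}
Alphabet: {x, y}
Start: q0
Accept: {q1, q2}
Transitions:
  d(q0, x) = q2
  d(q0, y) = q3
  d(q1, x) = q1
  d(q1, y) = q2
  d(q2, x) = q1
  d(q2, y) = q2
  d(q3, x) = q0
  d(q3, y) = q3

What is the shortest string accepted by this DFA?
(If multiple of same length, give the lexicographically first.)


BFS by string length (lex-first path to each state shown):
  len 0: q0<-""
  len 1: q2<-"x", q3<-"y"
Found accept state at length 1.

"x"
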